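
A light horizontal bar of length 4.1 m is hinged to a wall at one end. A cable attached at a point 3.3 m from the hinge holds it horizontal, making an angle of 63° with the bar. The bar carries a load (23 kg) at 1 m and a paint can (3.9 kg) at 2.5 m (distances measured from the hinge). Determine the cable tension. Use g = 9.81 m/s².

Take moments about the hinge.
Load: 23 × 9.81 = 225.6 N down at 1 m → arm 1 m, τ = 225.6 × 1 = 225.6 N·m clockwise.
Paint can: 3.9 × 9.81 = 38.26 N down at 2.5 m → arm 2.5 m, τ = 38.26 × 2.5 = 95.65 N·m clockwise.
Total clockwise load moment = 321.2 N·m.
The cable tension T acts at 3.3 m; only its component perpendicular to the bar, T sinθ, produces torque. sin 63° = 0.891.
Setting net torque to zero: T × 3.3 × 0.891 = 321.2 → T = 321.2 / 2.94 = 109 N.

T ≈ 109 N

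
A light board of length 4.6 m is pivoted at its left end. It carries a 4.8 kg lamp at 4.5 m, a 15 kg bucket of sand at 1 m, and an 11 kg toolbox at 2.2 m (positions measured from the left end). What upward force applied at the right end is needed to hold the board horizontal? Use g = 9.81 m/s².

F ≈ 130 N

Take moments about the left end.
Lamp: 4.8 × 9.81 = 47.09 N down at 4.5 m → arm 4.5 m, τ = 47.09 × 4.5 = 211.9 N·m clockwise.
Bucket of sand: 15 × 9.81 = 147.2 N down at 1 m → arm 1 m, τ = 147.2 × 1 = 147.2 N·m clockwise.
Toolbox: 11 × 9.81 = 107.9 N down at 2.2 m → arm 2.2 m, τ = 107.9 × 2.2 = 237.4 N·m clockwise.
Net moment of the loads = 596.5 N·m clockwise.
The upward force F acts at the right end, arm 4.6 m, giving F × 4.6 counterclockwise.
Setting net torque to zero: F × 4.6 = 596.5 → F = 596.5 / 4.6 = 130 N.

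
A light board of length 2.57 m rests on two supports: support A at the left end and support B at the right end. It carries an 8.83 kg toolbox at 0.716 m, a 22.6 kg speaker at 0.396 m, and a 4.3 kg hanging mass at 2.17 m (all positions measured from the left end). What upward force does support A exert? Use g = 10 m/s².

R_A ≈ 262 N

About support B:
Toolbox: 8.83 × 10 = 88.3 N down at 0.716 m → arm 1.854 m, τ = 88.3 × 1.854 = 163.7 N·m counterclockwise.
Speaker: 22.6 × 10 = 226 N down at 0.396 m → arm 2.174 m, τ = 226 × 2.174 = 491.3 N·m counterclockwise.
Hanging mass: 4.3 × 10 = 43 N down at 2.17 m → arm 0.4 m, τ = 43 × 0.4 = 17.2 N·m counterclockwise.
Net load moment about support B = 672.2 N·m counterclockwise.
Reaction R at support A is upward at 0 m, arm 2.57 m → moment R × 2.57 clockwise.
For rotational equilibrium, R × 2.57 = 672.2, so R = 262 N.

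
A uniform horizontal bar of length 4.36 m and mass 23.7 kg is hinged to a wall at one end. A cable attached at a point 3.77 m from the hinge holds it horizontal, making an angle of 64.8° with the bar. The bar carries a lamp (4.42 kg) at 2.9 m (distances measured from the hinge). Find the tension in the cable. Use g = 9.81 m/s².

T ≈ 185 N

Sum moments about the hinge (the unknown hinge reaction has zero arm there).
Beam weight: 23.7 × 9.81 = 232.5 N down at 2.18 m → arm 2.18 m, τ = 232.5 × 2.18 = 506.9 N·m clockwise.
Lamp: 4.42 × 9.81 = 43.36 N down at 2.9 m → arm 2.9 m, τ = 43.36 × 2.9 = 125.7 N·m clockwise.
Total clockwise load moment = 632.6 N·m.
The cable tension T acts at 3.77 m; only its component perpendicular to the bar, T sinθ, produces torque. sin 64.8° = 0.9048.
Balancing moments: T × 3.77 × 0.9048 = 632.6, giving T = 632.6 / 3.411 = 185 N.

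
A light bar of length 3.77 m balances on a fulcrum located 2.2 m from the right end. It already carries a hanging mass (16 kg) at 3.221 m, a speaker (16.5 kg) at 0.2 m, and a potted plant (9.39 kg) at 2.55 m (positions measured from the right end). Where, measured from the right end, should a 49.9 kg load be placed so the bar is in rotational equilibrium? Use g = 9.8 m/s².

Choose the fulcrum (at 2.2 m from the right end) as the axis so the support reaction has zero arm there.
Hanging mass: 16 × 9.8 = 156.8 N down at 3.221 m → arm 1.021 m, τ = 156.8 × 1.021 = 160.1 N·m counterclockwise.
Speaker: 16.5 × 9.8 = 161.7 N down at 0.2 m → arm 2 m, τ = 161.7 × 2 = 323.4 N·m clockwise.
Potted plant: 9.39 × 9.8 = 92.02 N down at 2.55 m → arm 0.35 m, τ = 92.02 × 0.35 = 32.21 N·m counterclockwise.
Net moment of existing loads = 131.1 N·m clockwise.
The load weighs 49.9 × 9.8 = 489 N and must supply an equal counterclockwise moment, so its lever arm about the fulcrum is 131.1 / 489 = 0.268 m.
That puts it at 2.2 + 0.268 = 2.47 m from the right end.

x ≈ 2.47 m from the right end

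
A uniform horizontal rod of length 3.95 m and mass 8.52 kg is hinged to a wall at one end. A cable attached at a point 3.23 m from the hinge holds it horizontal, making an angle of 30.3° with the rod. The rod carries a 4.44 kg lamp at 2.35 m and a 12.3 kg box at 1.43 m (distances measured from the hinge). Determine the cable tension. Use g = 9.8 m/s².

T ≈ 270 N

Sum moments about the hinge (the unknown hinge reaction has zero arm there).
Beam weight: 8.52 × 9.8 = 83.5 N down at 1.975 m → arm 1.975 m, τ = 83.5 × 1.975 = 164.9 N·m clockwise.
Lamp: 4.44 × 9.8 = 43.51 N down at 2.35 m → arm 2.35 m, τ = 43.51 × 2.35 = 102.2 N·m clockwise.
Box: 12.3 × 9.8 = 120.5 N down at 1.43 m → arm 1.43 m, τ = 120.5 × 1.43 = 172.3 N·m clockwise.
Total clockwise load moment = 439.4 N·m.
The cable tension T acts at 3.23 m; only its component perpendicular to the rod, T sinθ, produces torque. sin 30.3° = 0.5045.
Στ = 0 ⇒ T × 3.23 × 0.5045 = 439.4 ⇒ T = 439.4 / 1.63 = 270 N.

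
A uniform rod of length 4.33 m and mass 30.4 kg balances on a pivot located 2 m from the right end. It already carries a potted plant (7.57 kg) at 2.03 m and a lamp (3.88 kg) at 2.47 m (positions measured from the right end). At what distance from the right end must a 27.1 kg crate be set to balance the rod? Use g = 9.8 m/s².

x ≈ 1.74 m from the right end

Choose the pivot (at 2 m from the right end) as the axis so the support reaction has zero arm there.
Beam weight: 30.4 × 9.8 = 297.9 N down at 2.165 m → arm 0.165 m, τ = 297.9 × 0.165 = 49.15 N·m counterclockwise.
Potted plant: 7.57 × 9.8 = 74.19 N down at 2.03 m → arm 0.03 m, τ = 74.19 × 0.03 = 2.226 N·m counterclockwise.
Lamp: 3.88 × 9.8 = 38.02 N down at 2.47 m → arm 0.47 m, τ = 38.02 × 0.47 = 17.87 N·m counterclockwise.
Net moment of existing loads = 69.25 N·m counterclockwise.
The crate weighs 27.1 × 9.8 = 265.6 N and must supply an equal clockwise moment, so its lever arm about the pivot is 69.25 / 265.6 = 0.261 m.
That puts it at 2 − 0.261 = 1.74 m from the right end.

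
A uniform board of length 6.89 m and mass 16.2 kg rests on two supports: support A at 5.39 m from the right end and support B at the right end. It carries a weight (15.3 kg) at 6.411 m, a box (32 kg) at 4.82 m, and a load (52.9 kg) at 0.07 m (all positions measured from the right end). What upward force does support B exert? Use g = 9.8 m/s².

R_B ≈ 574 N

Taking torques about support A:
Beam weight: 16.2 × 9.8 = 158.8 N down at 3.445 m → arm 1.945 m, τ = 158.8 × 1.945 = 308.9 N·m clockwise.
Weight: 15.3 × 9.8 = 149.9 N down at 6.411 m → arm 1.021 m, τ = 149.9 × 1.021 = 153 N·m counterclockwise.
Box: 32 × 9.8 = 313.6 N down at 4.82 m → arm 0.57 m, τ = 313.6 × 0.57 = 178.8 N·m clockwise.
Load: 52.9 × 9.8 = 518.4 N down at 0.07 m → arm 5.32 m, τ = 518.4 × 5.32 = 2758 N·m clockwise.
Net load moment about support A = 3093 N·m clockwise.
Reaction R at support B is upward at 0 m, arm 5.39 m → moment R × 5.39 counterclockwise.
Στ = 0 ⇒ R × 5.39 = 3093 ⇒ R = 574 N.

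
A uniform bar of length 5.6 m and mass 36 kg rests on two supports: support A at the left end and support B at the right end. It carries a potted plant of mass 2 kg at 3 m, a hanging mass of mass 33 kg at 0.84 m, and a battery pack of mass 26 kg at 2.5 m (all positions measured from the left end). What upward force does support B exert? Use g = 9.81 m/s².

R_B ≈ 350 N

Choose support A as the axis so its reaction then has zero moment arm.
Beam weight: 36 × 9.81 = 353.2 N down at 2.8 m → arm 2.8 m, τ = 353.2 × 2.8 = 989 N·m clockwise.
Potted plant: 2 × 9.81 = 19.62 N down at 3 m → arm 3 m, τ = 19.62 × 3 = 58.86 N·m clockwise.
Hanging mass: 33 × 9.81 = 323.7 N down at 0.84 m → arm 0.84 m, τ = 323.7 × 0.84 = 271.9 N·m clockwise.
Battery pack: 26 × 9.81 = 255.1 N down at 2.5 m → arm 2.5 m, τ = 255.1 × 2.5 = 637.8 N·m clockwise.
Net load moment about support A = 1958 N·m clockwise.
Reaction R at support B is upward at 5.6 m, arm 5.6 m → moment R × 5.6 counterclockwise.
Setting net torque to zero: R × 5.6 = 1958 → R = 350 N.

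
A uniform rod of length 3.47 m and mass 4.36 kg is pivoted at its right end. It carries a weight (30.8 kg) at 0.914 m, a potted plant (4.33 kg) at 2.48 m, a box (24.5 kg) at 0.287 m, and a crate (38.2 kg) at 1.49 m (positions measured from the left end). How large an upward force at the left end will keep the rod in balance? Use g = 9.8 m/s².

About the right end:
Beam weight: 4.36 × 9.8 = 42.73 N down at 1.735 m → arm 1.735 m, τ = 42.73 × 1.735 = 74.14 N·m counterclockwise.
Weight: 30.8 × 9.8 = 301.8 N down at 0.914 m → arm 2.556 m, τ = 301.8 × 2.556 = 771.4 N·m counterclockwise.
Potted plant: 4.33 × 9.8 = 42.43 N down at 2.48 m → arm 0.99 m, τ = 42.43 × 0.99 = 42.01 N·m counterclockwise.
Box: 24.5 × 9.8 = 240.1 N down at 0.287 m → arm 3.183 m, τ = 240.1 × 3.183 = 764.2 N·m counterclockwise.
Crate: 38.2 × 9.8 = 374.4 N down at 1.49 m → arm 1.98 m, τ = 374.4 × 1.98 = 741.3 N·m counterclockwise.
Net moment of the loads = 2393 N·m counterclockwise.
The upward force F acts at the left end, arm 3.47 m, giving F × 3.47 clockwise.
Balancing moments: F × 3.47 = 2393, giving F = 2393 / 3.47 = 690 N.

F ≈ 690 N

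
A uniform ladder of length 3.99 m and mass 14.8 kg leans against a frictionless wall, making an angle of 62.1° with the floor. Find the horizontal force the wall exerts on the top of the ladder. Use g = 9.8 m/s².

Take moments about the foot of the ladder.
Ladder weight 14.8×9.8 = 145 N acts at 1.995 m along the ladder; its horizontal arm is 1.995·cos62.1° = 0.9335 m → τ = 135.4 N·m clockwise.
Wall normal N acts horizontally at the top; its moment arm is the height L sinθ = 3.99·sin62.1° = 3.526 m, counterclockwise.
Setting net torque to zero: N × 3.526 = 135.4 → N = 38.4 N.

N_wall ≈ 38.4 N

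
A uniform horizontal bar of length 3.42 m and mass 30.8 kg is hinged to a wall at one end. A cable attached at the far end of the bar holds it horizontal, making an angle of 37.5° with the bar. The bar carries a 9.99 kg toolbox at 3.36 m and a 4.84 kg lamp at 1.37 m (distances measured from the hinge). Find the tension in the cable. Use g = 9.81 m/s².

T ≈ 438 N

About the hinge:
Beam weight: 30.8 × 9.81 = 302.1 N down at 1.71 m → arm 1.71 m, τ = 302.1 × 1.71 = 516.6 N·m clockwise.
Toolbox: 9.99 × 9.81 = 98 N down at 3.36 m → arm 3.36 m, τ = 98 × 3.36 = 329.3 N·m clockwise.
Lamp: 4.84 × 9.81 = 47.48 N down at 1.37 m → arm 1.37 m, τ = 47.48 × 1.37 = 65.05 N·m clockwise.
Total clockwise load moment = 911 N·m.
The cable tension T acts at 3.42 m; only its component perpendicular to the bar, T sinθ, produces torque. sin 37.5° = 0.6088.
Balancing moments: T × 3.42 × 0.6088 = 911, giving T = 911 / 2.082 = 438 N.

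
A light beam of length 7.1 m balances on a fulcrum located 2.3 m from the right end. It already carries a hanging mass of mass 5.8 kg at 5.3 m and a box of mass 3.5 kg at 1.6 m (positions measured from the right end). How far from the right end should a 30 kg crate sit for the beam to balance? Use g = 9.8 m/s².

x ≈ 1.8 m from the right end

Take moments about the fulcrum (at 2.3 m from the right end).
Hanging mass: 5.8 × 9.8 = 56.84 N down at 5.3 m → arm 3 m, τ = 56.84 × 3 = 170.5 N·m counterclockwise.
Box: 3.5 × 9.8 = 34.3 N down at 1.6 m → arm 0.7 m, τ = 34.3 × 0.7 = 24.01 N·m clockwise.
Net moment of existing loads = 146.5 N·m counterclockwise.
The crate weighs 30 × 9.8 = 294 N and must supply an equal clockwise moment, so its lever arm about the fulcrum is 146.5 / 294 = 0.498 m.
That puts it at 2.3 − 0.498 = 1.8 m from the right end.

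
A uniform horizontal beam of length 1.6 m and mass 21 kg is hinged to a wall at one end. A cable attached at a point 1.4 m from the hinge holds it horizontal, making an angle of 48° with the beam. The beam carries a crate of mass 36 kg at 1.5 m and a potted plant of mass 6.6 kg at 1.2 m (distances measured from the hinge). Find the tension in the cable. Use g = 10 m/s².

Take moments about the hinge.
Beam weight: 21 × 10 = 210 N down at 0.8 m → arm 0.8 m, τ = 210 × 0.8 = 168 N·m clockwise.
Crate: 36 × 10 = 360 N down at 1.5 m → arm 1.5 m, τ = 360 × 1.5 = 540 N·m clockwise.
Potted plant: 6.6 × 10 = 66 N down at 1.2 m → arm 1.2 m, τ = 66 × 1.2 = 79.2 N·m clockwise.
Total clockwise load moment = 787.2 N·m.
The cable tension T acts at 1.4 m; only its component perpendicular to the beam, T sinθ, produces torque. sin 48° = 0.7431.
Στ = 0 ⇒ T × 1.4 × 0.7431 = 787.2 ⇒ T = 787.2 / 1.04 = 757 N.

T ≈ 757 N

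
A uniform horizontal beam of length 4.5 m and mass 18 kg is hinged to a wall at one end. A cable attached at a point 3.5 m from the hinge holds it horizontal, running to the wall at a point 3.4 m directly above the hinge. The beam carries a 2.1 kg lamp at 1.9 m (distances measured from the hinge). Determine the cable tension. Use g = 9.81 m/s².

Take moments about the hinge.
Beam weight: 18 × 9.81 = 176.6 N down at 2.25 m → arm 2.25 m, τ = 176.6 × 2.25 = 397.3 N·m clockwise.
Lamp: 2.1 × 9.81 = 20.6 N down at 1.9 m → arm 1.9 m, τ = 20.6 × 1.9 = 39.14 N·m clockwise.
Total clockwise load moment = 436.4 N·m.
The cable tension T acts at 3.5 m; only its component perpendicular to the beam, T sinθ, produces torque. sinθ = h/√(h²+d²) = 3.4/√(3.4²+3.5²) = 0.6968.
Στ = 0 ⇒ T × 3.5 × 0.6968 = 436.4 ⇒ T = 436.4 / 2.439 = 179 N.

T ≈ 179 N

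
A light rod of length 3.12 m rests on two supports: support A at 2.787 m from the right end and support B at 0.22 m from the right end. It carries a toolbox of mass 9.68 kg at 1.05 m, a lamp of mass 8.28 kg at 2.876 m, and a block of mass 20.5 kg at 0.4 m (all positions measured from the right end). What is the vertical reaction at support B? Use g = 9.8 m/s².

R_B ≈ 248 N

Choose support A as the axis so its reaction then has zero moment arm.
Toolbox: 9.68 × 9.8 = 94.86 N down at 1.05 m → arm 1.737 m, τ = 94.86 × 1.737 = 164.8 N·m clockwise.
Lamp: 8.28 × 9.8 = 81.14 N down at 2.876 m → arm 0.089 m, τ = 81.14 × 0.089 = 7.221 N·m counterclockwise.
Block: 20.5 × 9.8 = 200.9 N down at 0.4 m → arm 2.387 m, τ = 200.9 × 2.387 = 479.5 N·m clockwise.
Net load moment about support A = 637.1 N·m clockwise.
Reaction R at support B is upward at 0.22 m, arm 2.567 m → moment R × 2.567 counterclockwise.
Στ = 0 ⇒ R × 2.567 = 637.1 ⇒ R = 248 N.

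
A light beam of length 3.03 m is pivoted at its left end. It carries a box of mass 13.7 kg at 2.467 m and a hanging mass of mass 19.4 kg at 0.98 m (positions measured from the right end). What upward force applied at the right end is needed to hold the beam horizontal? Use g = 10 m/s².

F ≈ 157 N

Taking torques about the left end:
Box: 13.7 × 10 = 137 N down at 2.467 m → arm 0.563 m, τ = 137 × 0.563 = 77.13 N·m clockwise.
Hanging mass: 19.4 × 10 = 194 N down at 0.98 m → arm 2.05 m, τ = 194 × 2.05 = 397.7 N·m clockwise.
Net moment of the loads = 474.8 N·m clockwise.
The upward force F acts at the right end, arm 3.03 m, giving F × 3.03 counterclockwise.
Στ = 0 ⇒ F × 3.03 = 474.8 ⇒ F = 474.8 / 3.03 = 157 N.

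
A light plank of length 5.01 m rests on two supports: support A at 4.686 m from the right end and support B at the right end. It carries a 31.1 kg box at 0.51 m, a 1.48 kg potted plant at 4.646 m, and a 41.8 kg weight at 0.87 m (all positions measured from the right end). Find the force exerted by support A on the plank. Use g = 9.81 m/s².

About support B:
Box: 31.1 × 9.81 = 305.1 N down at 0.51 m → arm 0.51 m, τ = 305.1 × 0.51 = 155.6 N·m counterclockwise.
Potted plant: 1.48 × 9.81 = 14.52 N down at 4.646 m → arm 4.646 m, τ = 14.52 × 4.646 = 67.46 N·m counterclockwise.
Weight: 41.8 × 9.81 = 410.1 N down at 0.87 m → arm 0.87 m, τ = 410.1 × 0.87 = 356.8 N·m counterclockwise.
Net load moment about support B = 579.9 N·m counterclockwise.
Reaction R at support A is upward at 4.686 m, arm 4.686 m → moment R × 4.686 clockwise.
Στ = 0 ⇒ R × 4.686 = 579.9 ⇒ R = 124 N.

R_A ≈ 124 N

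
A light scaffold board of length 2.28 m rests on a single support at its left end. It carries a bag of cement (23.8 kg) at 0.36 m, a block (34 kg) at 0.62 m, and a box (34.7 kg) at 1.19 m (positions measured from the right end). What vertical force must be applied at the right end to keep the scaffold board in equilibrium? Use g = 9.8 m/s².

F ≈ 602 N

Sum moments about the left end (the unknown pivot reaction has zero arm there).
Bag of cement: 23.8 × 9.8 = 233.2 N down at 0.36 m → arm 1.92 m, τ = 233.2 × 1.92 = 447.7 N·m clockwise.
Block: 34 × 9.8 = 333.2 N down at 0.62 m → arm 1.66 m, τ = 333.2 × 1.66 = 553.1 N·m clockwise.
Box: 34.7 × 9.8 = 340.1 N down at 1.19 m → arm 1.09 m, τ = 340.1 × 1.09 = 370.7 N·m clockwise.
Net moment of the loads = 1372 N·m clockwise.
The upward force F acts at the right end, arm 2.28 m, giving F × 2.28 counterclockwise.
Στ = 0 ⇒ F × 2.28 = 1372 ⇒ F = 1372 / 2.28 = 602 N.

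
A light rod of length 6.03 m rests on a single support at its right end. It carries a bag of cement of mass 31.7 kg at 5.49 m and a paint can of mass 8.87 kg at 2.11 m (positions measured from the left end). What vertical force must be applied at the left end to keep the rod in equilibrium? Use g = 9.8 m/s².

Take moments about the right end.
Bag of cement: 31.7 × 9.8 = 310.7 N down at 5.49 m → arm 0.54 m, τ = 310.7 × 0.54 = 167.8 N·m counterclockwise.
Paint can: 8.87 × 9.8 = 86.93 N down at 2.11 m → arm 3.92 m, τ = 86.93 × 3.92 = 340.8 N·m counterclockwise.
Net moment of the loads = 508.6 N·m counterclockwise.
The upward force F acts at the left end, arm 6.03 m, giving F × 6.03 clockwise.
Balancing moments: F × 6.03 = 508.6, giving F = 508.6 / 6.03 = 84.3 N.

F ≈ 84.3 N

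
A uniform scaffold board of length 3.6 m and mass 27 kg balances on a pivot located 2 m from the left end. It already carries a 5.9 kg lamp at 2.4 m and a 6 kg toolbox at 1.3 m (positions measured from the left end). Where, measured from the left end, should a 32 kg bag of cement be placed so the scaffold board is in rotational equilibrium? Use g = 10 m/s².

About the pivot (at 2 m from the left end):
Beam weight: 27 × 10 = 270 N down at 1.8 m → arm 0.2 m, τ = 270 × 0.2 = 54 N·m counterclockwise.
Lamp: 5.9 × 10 = 59 N down at 2.4 m → arm 0.4 m, τ = 59 × 0.4 = 23.6 N·m clockwise.
Toolbox: 6 × 10 = 60 N down at 1.3 m → arm 0.7 m, τ = 60 × 0.7 = 42 N·m counterclockwise.
Net moment of existing loads = 72.4 N·m counterclockwise.
The bag of cement weighs 32 × 10 = 320 N and must supply an equal clockwise moment, so its lever arm about the pivot is 72.4 / 320 = 0.226 m.
That puts it at 2 + 0.226 = 2.23 m from the left end.

x ≈ 2.23 m from the left end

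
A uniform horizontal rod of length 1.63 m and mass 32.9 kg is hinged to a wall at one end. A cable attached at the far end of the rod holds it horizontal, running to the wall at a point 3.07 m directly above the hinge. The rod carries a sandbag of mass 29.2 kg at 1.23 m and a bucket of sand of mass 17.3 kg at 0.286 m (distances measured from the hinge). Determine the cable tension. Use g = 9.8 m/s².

T ≈ 461 N

Sum moments about the hinge (the unknown hinge reaction has zero arm there).
Beam weight: 32.9 × 9.8 = 322.4 N down at 0.815 m → arm 0.815 m, τ = 322.4 × 0.815 = 262.8 N·m clockwise.
Sandbag: 29.2 × 9.8 = 286.2 N down at 1.23 m → arm 1.23 m, τ = 286.2 × 1.23 = 352 N·m clockwise.
Bucket of sand: 17.3 × 9.8 = 169.5 N down at 0.286 m → arm 0.286 m, τ = 169.5 × 0.286 = 48.48 N·m clockwise.
Total clockwise load moment = 663.3 N·m.
The cable tension T acts at 1.63 m; only its component perpendicular to the rod, T sinθ, produces torque. sinθ = h/√(h²+d²) = 3.07/√(3.07²+1.63²) = 0.8832.
Στ = 0 ⇒ T × 1.63 × 0.8832 = 663.3 ⇒ T = 663.3 / 1.44 = 461 N.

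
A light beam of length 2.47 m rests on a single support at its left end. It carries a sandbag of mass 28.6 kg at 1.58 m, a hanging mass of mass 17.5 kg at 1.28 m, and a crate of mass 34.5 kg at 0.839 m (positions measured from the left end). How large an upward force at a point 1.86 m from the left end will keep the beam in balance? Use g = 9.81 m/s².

F ≈ 509 N

Choose the left end as the axis so the unknown pivot reaction has zero arm there.
Sandbag: 28.6 × 9.81 = 280.6 N down at 1.58 m → arm 1.58 m, τ = 280.6 × 1.58 = 443.3 N·m clockwise.
Hanging mass: 17.5 × 9.81 = 171.7 N down at 1.28 m → arm 1.28 m, τ = 171.7 × 1.28 = 219.8 N·m clockwise.
Crate: 34.5 × 9.81 = 338.4 N down at 0.839 m → arm 0.839 m, τ = 338.4 × 0.839 = 283.9 N·m clockwise.
Net moment of the loads = 947 N·m clockwise.
The upward force F acts at a point 1.86 m from the left end, arm 1.86 m, giving F × 1.86 counterclockwise.
Στ = 0 ⇒ F × 1.86 = 947 ⇒ F = 947 / 1.86 = 509 N.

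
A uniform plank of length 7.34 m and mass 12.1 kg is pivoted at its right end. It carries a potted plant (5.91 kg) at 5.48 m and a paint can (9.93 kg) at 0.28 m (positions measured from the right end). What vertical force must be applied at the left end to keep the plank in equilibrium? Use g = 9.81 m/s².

Choose the right end as the axis so the unknown pivot reaction has zero arm there.
Beam weight: 12.1 × 9.81 = 118.7 N down at 3.67 m → arm 3.67 m, τ = 118.7 × 3.67 = 435.6 N·m counterclockwise.
Potted plant: 5.91 × 9.81 = 57.98 N down at 5.48 m → arm 5.48 m, τ = 57.98 × 5.48 = 317.7 N·m counterclockwise.
Paint can: 9.93 × 9.81 = 97.41 N down at 0.28 m → arm 0.28 m, τ = 97.41 × 0.28 = 27.27 N·m counterclockwise.
Net moment of the loads = 780.6 N·m counterclockwise.
The upward force F acts at the left end, arm 7.34 m, giving F × 7.34 clockwise.
Στ = 0 ⇒ F × 7.34 = 780.6 ⇒ F = 780.6 / 7.34 = 106 N.

F ≈ 106 N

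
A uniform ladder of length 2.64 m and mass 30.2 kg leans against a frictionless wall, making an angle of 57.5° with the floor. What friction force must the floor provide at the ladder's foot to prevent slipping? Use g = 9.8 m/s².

Choose the foot of the ladder as the axis so the floor normal and friction both act there and drop out.
Ladder weight 30.2×9.8 = 296 N acts at 1.32 m along the ladder; its horizontal arm is 1.32·cos57.5° = 0.7092 m → τ = 209.9 N·m clockwise.
Wall normal N acts horizontally at the top; its moment arm is the height L sinθ = 2.64·sin57.5° = 2.227 m, counterclockwise.
Στ = 0 ⇒ N × 2.227 = 209.9 ⇒ N = 94.3 N.
ΣFx = 0: friction at the foot balances the wall's push, so f = N_wall = 94.3 N.

f ≈ 94.3 N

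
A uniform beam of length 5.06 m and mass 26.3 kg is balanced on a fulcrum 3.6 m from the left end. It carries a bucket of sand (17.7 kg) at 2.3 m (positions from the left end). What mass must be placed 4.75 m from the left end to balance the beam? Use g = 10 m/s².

Take moments about the fulcrum (at 3.6 m from the left end).
Beam weight: 26.3 × 10 = 263 N down at 2.53 m → arm 1.07 m, τ = 263 × 1.07 = 281.4 N·m counterclockwise.
Bucket of sand: 17.7 × 10 = 177 N down at 2.3 m → arm 1.3 m, τ = 177 × 1.3 = 230.1 N·m counterclockwise.
Net moment of known loads = 511.5 N·m counterclockwise.
An unknown mass m at 4.75 m has arm 1.15 m; its moment is m·g·1.15 clockwise.
For rotational equilibrium, m × 10 × 1.15 = 511.5, so m = 511.5 / (10 × 1.15) = 44.5 kg.

m ≈ 44.5 kg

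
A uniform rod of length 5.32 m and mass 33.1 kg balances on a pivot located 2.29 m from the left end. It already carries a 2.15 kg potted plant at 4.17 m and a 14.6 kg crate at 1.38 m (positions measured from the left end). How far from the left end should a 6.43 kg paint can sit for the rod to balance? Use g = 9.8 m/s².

x ≈ 1.82 m from the left end

Sum moments about the pivot (at 2.29 m from the left end) (the support reaction has zero arm there).
Beam weight: 33.1 × 9.8 = 324.4 N down at 2.66 m → arm 0.37 m, τ = 324.4 × 0.37 = 120 N·m clockwise.
Potted plant: 2.15 × 9.8 = 21.07 N down at 4.17 m → arm 1.88 m, τ = 21.07 × 1.88 = 39.61 N·m clockwise.
Crate: 14.6 × 9.8 = 143.1 N down at 1.38 m → arm 0.91 m, τ = 143.1 × 0.91 = 130.2 N·m counterclockwise.
Net moment of existing loads = 29.41 N·m clockwise.
The paint can weighs 6.43 × 9.8 = 63.01 N and must supply an equal counterclockwise moment, so its lever arm about the pivot is 29.41 / 63.01 = 0.467 m.
That puts it at 2.29 − 0.467 = 1.82 m from the left end.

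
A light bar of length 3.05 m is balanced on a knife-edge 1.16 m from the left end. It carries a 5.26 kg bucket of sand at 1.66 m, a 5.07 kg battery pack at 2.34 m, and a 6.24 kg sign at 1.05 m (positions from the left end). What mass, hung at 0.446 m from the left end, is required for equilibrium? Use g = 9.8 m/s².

m ≈ 11.1 kg

Choose the knife-edge (at 1.16 m from the left end) as the axis so the support reaction has zero arm there.
Bucket of sand: 5.26 × 9.8 = 51.55 N down at 1.66 m → arm 0.5 m, τ = 51.55 × 0.5 = 25.77 N·m clockwise.
Battery pack: 5.07 × 9.8 = 49.69 N down at 2.34 m → arm 1.18 m, τ = 49.69 × 1.18 = 58.63 N·m clockwise.
Sign: 6.24 × 9.8 = 61.15 N down at 1.05 m → arm 0.11 m, τ = 61.15 × 0.11 = 6.726 N·m counterclockwise.
Net moment of known loads = 77.67 N·m clockwise.
An unknown mass m at 0.446 m has arm 0.714 m; its moment is m·g·0.714 counterclockwise.
Balancing moments: m × 9.8 × 0.714 = 77.67, giving m = 77.67 / (9.8 × 0.714) = 11.1 kg.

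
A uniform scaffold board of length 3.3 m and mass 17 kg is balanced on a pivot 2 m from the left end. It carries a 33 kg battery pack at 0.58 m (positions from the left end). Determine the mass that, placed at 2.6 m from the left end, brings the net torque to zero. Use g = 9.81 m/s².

m ≈ 88 kg

Taking torques about the pivot (at 2 m from the left end):
Beam weight: 17 × 9.81 = 166.8 N down at 1.65 m → arm 0.35 m, τ = 166.8 × 0.35 = 58.38 N·m counterclockwise.
Battery pack: 33 × 9.81 = 323.7 N down at 0.58 m → arm 1.42 m, τ = 323.7 × 1.42 = 459.7 N·m counterclockwise.
Net moment of known loads = 518.1 N·m counterclockwise.
An unknown mass m at 2.6 m has arm 0.6 m; its moment is m·g·0.6 clockwise.
Balancing moments: m × 9.81 × 0.6 = 518.1, giving m = 518.1 / (9.81 × 0.6) = 88 kg.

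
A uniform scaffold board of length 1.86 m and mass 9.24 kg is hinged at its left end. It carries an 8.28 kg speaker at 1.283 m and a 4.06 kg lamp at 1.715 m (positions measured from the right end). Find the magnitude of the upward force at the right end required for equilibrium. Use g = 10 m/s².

F ≈ 75.1 N

About the left end:
Beam weight: 9.24 × 10 = 92.4 N down at 0.93 m → arm 0.93 m, τ = 92.4 × 0.93 = 85.93 N·m clockwise.
Speaker: 8.28 × 10 = 82.8 N down at 1.283 m → arm 0.577 m, τ = 82.8 × 0.577 = 47.78 N·m clockwise.
Lamp: 4.06 × 10 = 40.6 N down at 1.715 m → arm 0.145 m, τ = 40.6 × 0.145 = 5.887 N·m clockwise.
Net moment of the loads = 139.6 N·m clockwise.
The upward force F acts at the right end, arm 1.86 m, giving F × 1.86 counterclockwise.
Setting net torque to zero: F × 1.86 = 139.6 → F = 139.6 / 1.86 = 75.1 N.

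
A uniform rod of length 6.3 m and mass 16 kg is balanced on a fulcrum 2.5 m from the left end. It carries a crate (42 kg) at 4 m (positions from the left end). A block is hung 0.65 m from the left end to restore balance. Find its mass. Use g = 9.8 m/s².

m ≈ 39.7 kg

Taking torques about the fulcrum (at 2.5 m from the left end):
Beam weight: 16 × 9.8 = 156.8 N down at 3.15 m → arm 0.65 m, τ = 156.8 × 0.65 = 101.9 N·m clockwise.
Crate: 42 × 9.8 = 411.6 N down at 4 m → arm 1.5 m, τ = 411.6 × 1.5 = 617.4 N·m clockwise.
Net moment of known loads = 719.3 N·m clockwise.
An unknown mass m at 0.65 m has arm 1.85 m; its moment is m·g·1.85 counterclockwise.
Στ = 0 ⇒ m × 9.8 × 1.85 = 719.3 ⇒ m = 719.3 / (9.8 × 1.85) = 39.7 kg.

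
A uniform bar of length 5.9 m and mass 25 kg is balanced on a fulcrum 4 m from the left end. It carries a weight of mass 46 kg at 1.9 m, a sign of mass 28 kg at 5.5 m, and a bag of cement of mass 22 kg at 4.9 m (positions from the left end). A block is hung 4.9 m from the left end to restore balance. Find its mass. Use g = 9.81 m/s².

Sum moments about the fulcrum (at 4 m from the left end) (the support reaction has zero arm there).
Beam weight: 25 × 9.81 = 245.2 N down at 2.95 m → arm 1.05 m, τ = 245.2 × 1.05 = 257.5 N·m counterclockwise.
Weight: 46 × 9.81 = 451.3 N down at 1.9 m → arm 2.1 m, τ = 451.3 × 2.1 = 947.7 N·m counterclockwise.
Sign: 28 × 9.81 = 274.7 N down at 5.5 m → arm 1.5 m, τ = 274.7 × 1.5 = 412 N·m clockwise.
Bag of cement: 22 × 9.81 = 215.8 N down at 4.9 m → arm 0.9 m, τ = 215.8 × 0.9 = 194.2 N·m clockwise.
Net moment of known loads = 599 N·m counterclockwise.
An unknown mass m at 4.9 m has arm 0.9 m; its moment is m·g·0.9 clockwise.
Στ = 0 ⇒ m × 9.81 × 0.9 = 599 ⇒ m = 599 / (9.81 × 0.9) = 67.8 kg.

m ≈ 67.8 kg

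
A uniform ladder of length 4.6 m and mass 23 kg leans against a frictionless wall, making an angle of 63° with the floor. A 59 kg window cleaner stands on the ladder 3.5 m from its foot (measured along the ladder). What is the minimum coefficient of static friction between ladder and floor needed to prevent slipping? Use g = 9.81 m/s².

μ_min ≈ 0.35

About the foot of the ladder:
Ladder weight 23×9.81 = 225.6 N acts at 2.3 m along the ladder; its horizontal arm is 2.3·cos63° = 1.044 m → τ = 235.5 N·m clockwise.
Window cleaner: 59×9.81 = 578.8 N at 3.5 m → arm 1.589 m → τ = 919.7 N·m clockwise.
Wall normal N acts horizontally at the top; its moment arm is the height L sinθ = 4.6·sin63° = 4.099 m, counterclockwise.
Στ = 0 ⇒ N × 4.099 = 1155 ⇒ N = 281.8 N.
ΣFx = 0 ⇒ f = N_wall = 281.8 N. ΣFy = 0 ⇒ N_floor = 804.4 N.
μ_min = f / N_floor = 281.8 / 804.4 = 0.35.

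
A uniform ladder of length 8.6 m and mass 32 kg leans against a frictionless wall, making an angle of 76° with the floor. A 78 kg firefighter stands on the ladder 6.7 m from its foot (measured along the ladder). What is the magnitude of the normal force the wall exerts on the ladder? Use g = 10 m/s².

N_wall ≈ 191 N

Take moments about the foot of the ladder.
Ladder weight 32×10 = 320 N acts at 4.3 m along the ladder; its horizontal arm is 4.3·cos76° = 1.04 m → τ = 332.8 N·m clockwise.
Firefighter: 78×10 = 780 N at 6.7 m → arm 1.621 m → τ = 1264 N·m clockwise.
Wall normal N acts horizontally at the top; its moment arm is the height L sinθ = 8.6·sin76° = 8.345 m, counterclockwise.
Setting net torque to zero: N × 8.345 = 1597 → N = 191 N.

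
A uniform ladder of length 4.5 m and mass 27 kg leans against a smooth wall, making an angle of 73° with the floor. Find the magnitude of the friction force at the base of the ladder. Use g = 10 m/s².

f ≈ 41.3 N

Take moments about the foot of the ladder.
Ladder weight 27×10 = 270 N acts at 2.25 m along the ladder; its horizontal arm is 2.25·cos73° = 0.6578 m → τ = 177.6 N·m clockwise.
Wall normal N acts horizontally at the top; its moment arm is the height L sinθ = 4.5·sin73° = 4.303 m, counterclockwise.
Στ = 0 ⇒ N × 4.303 = 177.6 ⇒ N = 41.3 N.
ΣFx = 0: friction at the foot balances the wall's push, so f = N_wall = 41.3 N.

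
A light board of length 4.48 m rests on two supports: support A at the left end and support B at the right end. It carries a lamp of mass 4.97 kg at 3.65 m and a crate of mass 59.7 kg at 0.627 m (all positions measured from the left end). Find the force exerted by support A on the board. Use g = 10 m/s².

R_A ≈ 523 N

Take moments about support B.
Lamp: 4.97 × 10 = 49.7 N down at 3.65 m → arm 0.83 m, τ = 49.7 × 0.83 = 41.25 N·m counterclockwise.
Crate: 59.7 × 10 = 597 N down at 0.627 m → arm 3.853 m, τ = 597 × 3.853 = 2300 N·m counterclockwise.
Net load moment about support B = 2341 N·m counterclockwise.
Reaction R at support A is upward at 0 m, arm 4.48 m → moment R × 4.48 clockwise.
For rotational equilibrium, R × 4.48 = 2341, so R = 523 N.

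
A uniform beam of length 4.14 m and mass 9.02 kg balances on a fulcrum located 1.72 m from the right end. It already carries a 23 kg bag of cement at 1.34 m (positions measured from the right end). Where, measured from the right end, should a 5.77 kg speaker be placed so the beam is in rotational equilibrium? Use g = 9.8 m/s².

x ≈ 2.69 m from the right end

Take moments about the fulcrum (at 1.72 m from the right end).
Beam weight: 9.02 × 9.8 = 88.4 N down at 2.07 m → arm 0.35 m, τ = 88.4 × 0.35 = 30.94 N·m counterclockwise.
Bag of cement: 23 × 9.8 = 225.4 N down at 1.34 m → arm 0.38 m, τ = 225.4 × 0.38 = 85.65 N·m clockwise.
Net moment of existing loads = 54.71 N·m clockwise.
The speaker weighs 5.77 × 9.8 = 56.55 N and must supply an equal counterclockwise moment, so its lever arm about the fulcrum is 54.71 / 56.55 = 0.967 m.
That puts it at 1.72 + 0.967 = 2.69 m from the right end.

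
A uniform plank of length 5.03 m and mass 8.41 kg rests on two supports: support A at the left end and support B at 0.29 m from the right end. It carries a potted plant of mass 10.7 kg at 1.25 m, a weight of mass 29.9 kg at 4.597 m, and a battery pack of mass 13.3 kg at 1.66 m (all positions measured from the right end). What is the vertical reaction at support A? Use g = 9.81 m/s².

Choose support B as the axis so its reaction then has zero moment arm.
Beam weight: 8.41 × 9.81 = 82.5 N down at 2.515 m → arm 2.225 m, τ = 82.5 × 2.225 = 183.6 N·m counterclockwise.
Potted plant: 10.7 × 9.81 = 105 N down at 1.25 m → arm 0.96 m, τ = 105 × 0.96 = 100.8 N·m counterclockwise.
Weight: 29.9 × 9.81 = 293.3 N down at 4.597 m → arm 4.307 m, τ = 293.3 × 4.307 = 1263 N·m counterclockwise.
Battery pack: 13.3 × 9.81 = 130.5 N down at 1.66 m → arm 1.37 m, τ = 130.5 × 1.37 = 178.8 N·m counterclockwise.
Net load moment about support B = 1726 N·m counterclockwise.
Reaction R at support A is upward at 5.03 m, arm 4.74 m → moment R × 4.74 clockwise.
Στ = 0 ⇒ R × 4.74 = 1726 ⇒ R = 364 N.

R_A ≈ 364 N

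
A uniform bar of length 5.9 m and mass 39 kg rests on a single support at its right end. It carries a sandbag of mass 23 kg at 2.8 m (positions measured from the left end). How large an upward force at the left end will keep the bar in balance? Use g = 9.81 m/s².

F ≈ 310 N

Taking torques about the right end:
Beam weight: 39 × 9.81 = 382.6 N down at 2.95 m → arm 2.95 m, τ = 382.6 × 2.95 = 1129 N·m counterclockwise.
Sandbag: 23 × 9.81 = 225.6 N down at 2.8 m → arm 3.1 m, τ = 225.6 × 3.1 = 699.4 N·m counterclockwise.
Net moment of the loads = 1828 N·m counterclockwise.
The upward force F acts at the left end, arm 5.9 m, giving F × 5.9 clockwise.
Balancing moments: F × 5.9 = 1828, giving F = 1828 / 5.9 = 310 N.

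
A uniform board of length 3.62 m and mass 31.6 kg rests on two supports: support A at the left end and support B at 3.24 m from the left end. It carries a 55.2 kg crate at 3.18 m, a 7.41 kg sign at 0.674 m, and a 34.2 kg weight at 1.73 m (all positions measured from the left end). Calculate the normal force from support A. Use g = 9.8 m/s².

R_A ≈ 360 N

Choose support B as the axis so its reaction then has zero moment arm.
Beam weight: 31.6 × 9.8 = 309.7 N down at 1.81 m → arm 1.43 m, τ = 309.7 × 1.43 = 442.9 N·m counterclockwise.
Crate: 55.2 × 9.8 = 541 N down at 3.18 m → arm 0.06 m, τ = 541 × 0.06 = 32.46 N·m counterclockwise.
Sign: 7.41 × 9.8 = 72.62 N down at 0.674 m → arm 2.566 m, τ = 72.62 × 2.566 = 186.3 N·m counterclockwise.
Weight: 34.2 × 9.8 = 335.2 N down at 1.73 m → arm 1.51 m, τ = 335.2 × 1.51 = 506.2 N·m counterclockwise.
Net load moment about support B = 1168 N·m counterclockwise.
Reaction R at support A is upward at 0 m, arm 3.24 m → moment R × 3.24 clockwise.
Balancing moments: R × 3.24 = 1168, giving R = 360 N.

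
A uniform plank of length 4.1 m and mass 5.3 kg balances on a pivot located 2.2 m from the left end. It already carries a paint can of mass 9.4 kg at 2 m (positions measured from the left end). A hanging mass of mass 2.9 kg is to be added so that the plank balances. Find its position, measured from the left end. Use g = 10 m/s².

x ≈ 3.12 m from the left end

Take moments about the pivot (at 2.2 m from the left end).
Beam weight: 5.3 × 10 = 53 N down at 2.05 m → arm 0.15 m, τ = 53 × 0.15 = 7.95 N·m counterclockwise.
Paint can: 9.4 × 10 = 94 N down at 2 m → arm 0.2 m, τ = 94 × 0.2 = 18.8 N·m counterclockwise.
Net moment of existing loads = 26.75 N·m counterclockwise.
The hanging mass weighs 2.9 × 10 = 29 N and must supply an equal clockwise moment, so its lever arm about the pivot is 26.75 / 29 = 0.922 m.
That puts it at 2.2 + 0.922 = 3.12 m from the left end.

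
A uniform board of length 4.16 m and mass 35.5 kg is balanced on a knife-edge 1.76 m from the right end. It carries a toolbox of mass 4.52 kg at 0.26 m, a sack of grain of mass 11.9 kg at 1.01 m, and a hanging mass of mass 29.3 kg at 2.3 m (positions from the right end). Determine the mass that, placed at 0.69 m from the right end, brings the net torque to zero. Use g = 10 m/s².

m ≈ 10.7 kg

Take moments about the knife-edge (at 1.76 m from the right end).
Beam weight: 35.5 × 10 = 355 N down at 2.08 m → arm 0.32 m, τ = 355 × 0.32 = 113.6 N·m counterclockwise.
Toolbox: 4.52 × 10 = 45.2 N down at 0.26 m → arm 1.5 m, τ = 45.2 × 1.5 = 67.8 N·m clockwise.
Sack of grain: 11.9 × 10 = 119 N down at 1.01 m → arm 0.75 m, τ = 119 × 0.75 = 89.25 N·m clockwise.
Hanging mass: 29.3 × 10 = 293 N down at 2.3 m → arm 0.54 m, τ = 293 × 0.54 = 158.2 N·m counterclockwise.
Net moment of known loads = 114.7 N·m counterclockwise.
An unknown mass m at 0.69 m has arm 1.07 m; its moment is m·g·1.07 clockwise.
Στ = 0 ⇒ m × 10 × 1.07 = 114.7 ⇒ m = 114.7 / (10 × 1.07) = 10.7 kg.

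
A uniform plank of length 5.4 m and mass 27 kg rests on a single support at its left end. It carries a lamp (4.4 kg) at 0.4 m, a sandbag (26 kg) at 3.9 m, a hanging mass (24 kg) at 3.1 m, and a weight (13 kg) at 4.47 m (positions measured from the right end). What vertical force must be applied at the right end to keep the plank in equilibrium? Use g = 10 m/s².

F ≈ 373 N

Sum moments about the left end (the unknown pivot reaction has zero arm there).
Beam weight: 27 × 10 = 270 N down at 2.7 m → arm 2.7 m, τ = 270 × 2.7 = 729 N·m clockwise.
Lamp: 4.4 × 10 = 44 N down at 0.4 m → arm 5 m, τ = 44 × 5 = 220 N·m clockwise.
Sandbag: 26 × 10 = 260 N down at 3.9 m → arm 1.5 m, τ = 260 × 1.5 = 390 N·m clockwise.
Hanging mass: 24 × 10 = 240 N down at 3.1 m → arm 2.3 m, τ = 240 × 2.3 = 552 N·m clockwise.
Weight: 13 × 10 = 130 N down at 4.47 m → arm 0.93 m, τ = 130 × 0.93 = 120.9 N·m clockwise.
Net moment of the loads = 2012 N·m clockwise.
The upward force F acts at the right end, arm 5.4 m, giving F × 5.4 counterclockwise.
Setting net torque to zero: F × 5.4 = 2012 → F = 2012 / 5.4 = 373 N.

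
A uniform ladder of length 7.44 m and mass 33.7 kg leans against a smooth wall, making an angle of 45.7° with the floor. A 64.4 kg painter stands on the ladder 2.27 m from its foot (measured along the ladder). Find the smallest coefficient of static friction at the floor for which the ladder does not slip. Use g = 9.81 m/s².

Choose the foot of the ladder as the axis so the floor normal and friction both act there and drop out.
Ladder weight 33.7×9.81 = 330.6 N acts at 3.72 m along the ladder; its horizontal arm is 3.72·cos45.7° = 2.598 m → τ = 858.9 N·m clockwise.
Painter: 64.4×9.81 = 631.8 N at 2.27 m → arm 1.585 m → τ = 1001 N·m clockwise.
Wall normal N acts horizontally at the top; its moment arm is the height L sinθ = 7.44·sin45.7° = 5.325 m, counterclockwise.
Στ = 0 ⇒ N × 5.325 = 1860 ⇒ N = 349.3 N.
ΣFx = 0 ⇒ f = N_wall = 349.3 N. ΣFy = 0 ⇒ N_floor = 962.4 N.
μ_min = f / N_floor = 349.3 / 962.4 = 0.363.

μ_min ≈ 0.363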